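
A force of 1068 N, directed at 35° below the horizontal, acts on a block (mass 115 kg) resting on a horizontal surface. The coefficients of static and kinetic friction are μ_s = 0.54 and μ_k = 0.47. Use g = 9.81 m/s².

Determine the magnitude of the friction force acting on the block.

f ≈ 875 N

N = m g + P sin α = 1128 + 1068×sin 35° = 1741 N.
The horizontal driving force is P cos α = 874.9 N, so equilibrium needs friction f = 874.9 N.
μ_s N = 0.54 × 1741 = 940 N.
874.9 ≤ 940 N → static; friction equals the required 875 N.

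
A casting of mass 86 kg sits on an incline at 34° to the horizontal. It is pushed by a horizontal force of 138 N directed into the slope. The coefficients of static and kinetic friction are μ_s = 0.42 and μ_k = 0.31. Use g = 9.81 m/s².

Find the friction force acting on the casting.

f ≈ 241 N (up the incline)

The horizontal push has a component P sin θ into the surface, so N = m g cos θ + P sin θ = 699.4 + 77.17 = 776.6 N.
Along the incline, the net driving force (taking up-slope positive) is P cos θ − m g sin θ = 114.4 − 471.8 = -357.4 N, so equilibrium requires friction f = 357.4 N (up-slope).
Maximum static friction: μ_s N = 0.42 × 776.6 = 326.2 N.
|f_req| = 357.4 > 326.2 N → the casting slides down the incline; f = μ_k N = 0.31 × 776.6 = 241 N.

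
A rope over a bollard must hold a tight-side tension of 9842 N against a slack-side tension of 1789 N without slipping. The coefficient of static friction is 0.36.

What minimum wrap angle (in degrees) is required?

T₂/T₁ = e^{μβ} → β = ln(T₂/T₁)/μ.
β = ln(9842/1789)/0.36 = 1.705/0.36 = 4.736 rad.
In degrees: β = 4.736 × 180/π = 271°.

β_min ≈ 271°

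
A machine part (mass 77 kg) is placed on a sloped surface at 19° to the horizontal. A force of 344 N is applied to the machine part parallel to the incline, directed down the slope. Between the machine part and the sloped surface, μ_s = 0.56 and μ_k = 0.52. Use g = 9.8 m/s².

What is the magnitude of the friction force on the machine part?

Perpendicular to the surface, N = m g cos θ = 77·9.8·cos 19° = 713.5 N.
Parallel to the incline, ΣF = 0 gives f = m g sin θ + P = 245.7 + 344 = 589.7 N (up-slope positive).
The static-friction ceiling is μ_s N = 0.56 × 713.5 = 399.6 N.
|589.7| exceeds 399.6 N, so the machine part slips down-slope; friction is kinetic, f = μ_k N = 0.52×713.5 = 371 N.

f ≈ 371 N (up the incline)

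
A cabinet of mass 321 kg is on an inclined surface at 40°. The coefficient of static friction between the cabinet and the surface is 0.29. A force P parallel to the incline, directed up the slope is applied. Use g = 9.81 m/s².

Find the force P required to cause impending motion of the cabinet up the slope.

P ≈ 2720 N

At impending motion up the slope, friction acts down-slope at its limit: f = μ_s N.
P is parallel to the surface, so N = m g cos θ = 2410 N.
Along the incline: P = m g sin θ + μ_s N = 2020 + 0.29×2410 = 2720 N.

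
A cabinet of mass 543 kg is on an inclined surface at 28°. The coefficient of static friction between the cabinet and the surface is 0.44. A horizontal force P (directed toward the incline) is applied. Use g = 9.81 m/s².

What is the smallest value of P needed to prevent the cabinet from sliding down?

P_min ≈ 396 N

The cabinet tends to slide down (tan θ > μ_s), so at the point of impending slip friction acts up-slope at its limit: f = μ_s N.
Perpendicular to the incline: N = m g cos θ + P sin θ.
Along the incline: P cos θ + μ_s N = m g sin θ, i.e. P cos θ + μ_s (m g cos θ + P sin θ) = m g sin θ.
Solving, P (cos θ + μ_s sin θ) = m g (sin θ − μ_s cos θ), so P = 5330×0.08097/1.09 = 396 N.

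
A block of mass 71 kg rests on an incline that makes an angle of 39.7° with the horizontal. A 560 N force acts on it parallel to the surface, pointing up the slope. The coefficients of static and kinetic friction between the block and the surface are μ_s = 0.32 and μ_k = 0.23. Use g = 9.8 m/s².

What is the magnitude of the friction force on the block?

Perpendicular to the surface, N = m g cos θ = 71·9.8·cos 39.7° = 535.3 N.
Parallel to the incline, ΣF = 0 gives f = m g sin θ − P = 444.5 − 560 = -115.5 N (up-slope positive).
Maximum static friction available: μ_s N = 0.32 × 535.3 = 171.3 N.
Since |-115.5| ≤ 171.3 N, static friction is sufficient; f equals the required value, not μ_s N.

f ≈ 116 N (down the incline)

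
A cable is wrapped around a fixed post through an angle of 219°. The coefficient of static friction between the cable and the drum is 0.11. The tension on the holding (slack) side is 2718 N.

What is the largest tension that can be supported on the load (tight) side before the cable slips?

At impending slip the capstan equation gives T₂/T₁ = e^{μβ} with β in radians.
β = 219° × π/180 = 3.822 rad.
e^{μβ} = e^{0.11×3.822} = 1.523.
T₂ = T₁ · e^{μβ} = 2718 × 1.523 = 4140 N.

T_max ≈ 4140 N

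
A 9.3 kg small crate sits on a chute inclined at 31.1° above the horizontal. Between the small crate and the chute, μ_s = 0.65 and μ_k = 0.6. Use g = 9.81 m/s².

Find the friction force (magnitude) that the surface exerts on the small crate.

The normal reaction is N = m g cos θ = 78.12 N.
For equilibrium along the incline, friction must balance the weight component: f = m g sin θ = 47.12 N up the slope.
Maximum static friction available: μ_s N = 0.65 × 78.12 = 50.78 N.
Since |47.12| ≤ 50.78 N, the small crate remains in static equilibrium and friction takes exactly the required value.

f ≈ 47.1 N (up the incline)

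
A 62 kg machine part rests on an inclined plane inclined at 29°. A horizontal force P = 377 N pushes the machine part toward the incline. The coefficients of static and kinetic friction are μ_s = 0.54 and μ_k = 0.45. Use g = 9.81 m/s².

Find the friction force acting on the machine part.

f ≈ 34.9 N (down the incline)

Normal direction: N = m g cos θ + P sin θ = 714.7 N.
Along the incline, the net driving force (taking up-slope positive) is P cos θ − m g sin θ = 329.7 − 294.9 = 34.86 N, so equilibrium requires friction f = -34.86 N (down-slope).
The limit of static friction is μ_s N = 386 N.
|f_req| = 34.86 ≤ 386 N → the machine part is in equilibrium; friction equals the required value.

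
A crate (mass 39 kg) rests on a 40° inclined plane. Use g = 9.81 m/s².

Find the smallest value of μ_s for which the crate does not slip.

μ_s,min ≈ 0.839

At the slip threshold m g sin θ = μ_s m g cos θ, so μ_s,min = tan θ.
μ_s,min = tan 40° = 0.839.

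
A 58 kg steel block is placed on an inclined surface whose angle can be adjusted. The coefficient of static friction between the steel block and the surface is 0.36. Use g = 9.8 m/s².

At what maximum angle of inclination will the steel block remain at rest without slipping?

θ_max ≈ 19.8°

At the slip threshold, m g sin θ = μ_s · m g cos θ, so tan θ = μ_s.
θ_max = arctan(0.36) = 19.8°.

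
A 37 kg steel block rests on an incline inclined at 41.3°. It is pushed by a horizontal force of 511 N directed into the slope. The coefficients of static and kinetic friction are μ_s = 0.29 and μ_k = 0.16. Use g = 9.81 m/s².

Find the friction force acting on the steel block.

f ≈ 144 N (down the incline)

The horizontal push has a component P sin θ into the surface, so N = m g cos θ + P sin θ = 272.7 + 337.3 = 609.9 N.
Along the incline, the net driving force (taking up-slope positive) is P cos θ − m g sin θ = 383.9 − 239.6 = 144.3 N, so equilibrium requires friction f = -144.3 N (down-slope).
The limit of static friction is μ_s N = 176.9 N.
|f_req| = 144.3 ≤ 176.9 N → the steel block is in equilibrium; friction equals the required value.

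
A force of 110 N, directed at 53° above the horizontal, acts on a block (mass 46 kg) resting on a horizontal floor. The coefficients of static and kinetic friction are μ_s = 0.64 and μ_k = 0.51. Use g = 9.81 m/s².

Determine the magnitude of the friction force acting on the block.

N = m g − P sin α = 451.3 − 110×sin 53° = 363.4 N.
The horizontal driving force is P cos α = 66.2 N, so equilibrium needs friction f = 66.2 N.
μ_s N = 0.64 × 363.4 = 232.6 N.
66.2 ≤ 232.6 N → static; friction equals the required 66.2 N.

f ≈ 66.2 N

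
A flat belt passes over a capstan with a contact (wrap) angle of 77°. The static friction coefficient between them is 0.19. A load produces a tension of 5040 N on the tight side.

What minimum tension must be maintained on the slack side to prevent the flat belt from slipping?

Capstan equation at impending slip: T_tight/T_slack = e^{μβ}.
β = 77° = 1.344 rad; e^{μβ} = e^{0.19×1.344} = 1.291.
T_slack = T_tight / e^{μβ} = 5040 / 1.291 = 3900 N.

T_min ≈ 3900 N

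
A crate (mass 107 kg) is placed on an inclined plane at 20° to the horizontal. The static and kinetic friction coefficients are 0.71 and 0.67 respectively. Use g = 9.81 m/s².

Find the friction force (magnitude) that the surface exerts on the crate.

Perpendicular to the surface, N = m g cos θ = 107·9.81·cos 20° = 986.4 N.
For equilibrium along the incline, friction must balance the weight component: f = m g sin θ = 359 N up the slope.
Static friction can supply at most μ_s N = 700.3 N.
Since |359| ≤ 700.3 N, the crate remains in static equilibrium and friction takes exactly the required value.

f ≈ 359 N (up the incline)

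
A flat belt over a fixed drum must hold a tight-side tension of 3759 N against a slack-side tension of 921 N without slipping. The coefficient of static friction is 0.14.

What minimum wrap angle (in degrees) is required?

β_min ≈ 576°

T₂/T₁ = e^{μβ} → β = ln(T₂/T₁)/μ.
β = ln(3759/921)/0.14 = 1.406/0.14 = 10.05 rad.
In degrees: β = 10.05 × 180/π = 576°.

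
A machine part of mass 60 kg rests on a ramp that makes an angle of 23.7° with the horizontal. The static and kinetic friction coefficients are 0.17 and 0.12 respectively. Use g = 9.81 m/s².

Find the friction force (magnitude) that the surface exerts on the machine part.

Perpendicular to the surface, N = m g cos θ = 60·9.81·cos 23.7° = 539 N.
Along the slope the weight component is m g sin θ = 236.6 N; friction must supply exactly this, acting up-slope.
Maximum static friction available: μ_s N = 0.17 × 539 = 91.62 N.
Since |236.6| > 91.62 N, static friction cannot hold it; the machine part slides down the incline and kinetic friction applies: f = μ_k N = 0.12 × 539 = 64.7 N.

f ≈ 64.7 N (up the incline)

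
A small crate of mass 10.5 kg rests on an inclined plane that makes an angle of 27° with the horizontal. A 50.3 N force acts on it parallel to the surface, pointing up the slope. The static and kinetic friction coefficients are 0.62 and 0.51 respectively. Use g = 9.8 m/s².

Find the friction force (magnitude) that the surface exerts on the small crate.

f ≈ 3.58 N (down the incline)

Normal force: N = m g cos θ = 10.5 × 9.8 × cos 27° = 91.68 N.
The friction needed for equilibrium is m g sin θ − P = 46.72 − 50.3 = -3.584 N, measured positive up-slope.
Static friction can supply at most μ_s N = 56.84 N.
Since |-3.584| ≤ 56.84 N, the small crate remains in static equilibrium and friction takes exactly the required value.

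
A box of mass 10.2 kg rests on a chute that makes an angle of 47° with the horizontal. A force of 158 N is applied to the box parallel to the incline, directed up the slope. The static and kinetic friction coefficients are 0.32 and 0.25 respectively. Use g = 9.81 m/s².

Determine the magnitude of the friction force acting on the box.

f ≈ 17.1 N (down the incline)

Perpendicular to the surface, N = m g cos θ = 10.2·9.81·cos 47° = 68.24 N.
Parallel to the incline, ΣF = 0 gives f = m g sin θ − P = 73.18 − 158 = -84.82 N (up-slope positive).
Maximum static friction available: μ_s N = 0.32 × 68.24 = 21.84 N.
Since |-84.82| > 21.84 N, static friction cannot hold it; the box slides up the incline and kinetic friction applies: f = μ_k N = 0.25 × 68.24 = 17.1 N.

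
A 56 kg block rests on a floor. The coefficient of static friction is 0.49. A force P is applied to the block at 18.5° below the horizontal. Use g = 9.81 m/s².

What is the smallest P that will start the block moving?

N = m g + P sin α (the push presses the block into the floor).
At impending slip, P cos α = μ_s N = μ_s (m g + P sin α).
Solving: P (cos α − μ_s sin α) = μ_s m g → P = 0.49×549/(cos 18.5° − 0.49 sin 18.5°) = 269/0.7928 = 340 N.

P ≈ 340 N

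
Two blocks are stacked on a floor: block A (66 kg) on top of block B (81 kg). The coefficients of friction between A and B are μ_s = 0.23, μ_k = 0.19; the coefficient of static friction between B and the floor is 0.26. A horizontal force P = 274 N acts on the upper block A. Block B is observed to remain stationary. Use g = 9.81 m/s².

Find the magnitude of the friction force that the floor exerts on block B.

f ≈ 123 N

Between the blocks, N₁ = m_A g = 647.5 N.
So the A–B interface can sustain at most μ_s N₁ = 148.9 N of static friction.
Since P = 274 N > 148.9 N, A slides on B; the A–B friction is kinetic: f₁ = μ_k N₁ = 0.19×647.5 = 123 N.
B experiences an equal 123 N forward from A (third law). B is in equilibrium, so the floor supplies f₂ = 123 N of static friction (limit μ_s(m_A+m_B)g = 374.9 N, not exceeded).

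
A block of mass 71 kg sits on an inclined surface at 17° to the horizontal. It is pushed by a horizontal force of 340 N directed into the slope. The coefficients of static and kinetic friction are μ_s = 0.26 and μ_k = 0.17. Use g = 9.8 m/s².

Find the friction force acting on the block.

Normal direction: N = m g cos θ + P sin θ = 764.8 N.
Parallel to the incline: P cos θ − m g sin θ = 325.1 − 203.4 = 121.7 N; the friction needed to balance this is 121.7 N acting down the slope.
Maximum static friction: μ_s N = 0.26 × 764.8 = 198.8 N.
|f_req| = 121.7 ≤ 198.8 N → the block is in equilibrium; friction equals the required value.

f ≈ 122 N (down the incline)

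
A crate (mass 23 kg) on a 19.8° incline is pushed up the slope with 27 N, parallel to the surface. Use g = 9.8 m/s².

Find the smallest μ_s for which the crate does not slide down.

μ_s,min ≈ 0.233

N = m g cos θ = 212.1 N.
Friction must make up the shortfall along the incline: f = m g sin θ − P = 76.35 − 27 = 49.35 N.
At the threshold f = μ_s N, so μ_s,min = 49.35/212.1 = 0.233.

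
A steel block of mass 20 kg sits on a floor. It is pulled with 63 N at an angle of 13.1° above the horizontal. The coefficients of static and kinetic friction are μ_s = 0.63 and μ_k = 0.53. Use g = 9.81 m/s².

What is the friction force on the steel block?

The vertical component of P reduces the normal force: N = m g − P sin α = 196.2 − 14.28 = 181.9 N.
For equilibrium, f = P cos α = 63×cos 13.1° = 61.36 N.
μ_s N = 0.63 × 181.9 = 114.6 N.
Since 61.36 N does not exceed the limit, the steel block stays at rest and f = 61.4 N.

f ≈ 61.4 N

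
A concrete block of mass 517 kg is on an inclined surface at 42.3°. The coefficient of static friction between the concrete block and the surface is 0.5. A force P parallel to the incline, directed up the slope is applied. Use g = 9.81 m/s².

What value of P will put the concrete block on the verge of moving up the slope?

P ≈ 5290 N

At impending motion up the slope, friction acts down-slope at its limit: f = μ_s N.
P is parallel to the surface, so N = m g cos θ = 3750 N.
Along the incline: P = m g sin θ + μ_s N = 3410 + 0.5×3750 = 5290 N.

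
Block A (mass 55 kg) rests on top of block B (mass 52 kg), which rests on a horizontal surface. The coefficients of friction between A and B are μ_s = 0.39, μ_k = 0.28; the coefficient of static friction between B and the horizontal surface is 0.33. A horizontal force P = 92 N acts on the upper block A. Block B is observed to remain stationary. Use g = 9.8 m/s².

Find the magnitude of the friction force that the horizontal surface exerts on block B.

Normal force at the A–B interface: N₁ = m_A g = 539 N.
So the A–B interface can sustain at most μ_s N₁ = 210.2 N of static friction.
Since P = 92 N ≤ 210.2 N, A does not slip on B; friction on A equals P = 92 N.
B experiences an equal 92 N forward from A (third law). B is in equilibrium, so the floor supplies f₂ = 92 N of static friction (limit μ_s(m_A+m_B)g = 346 N, not exceeded).

f ≈ 92 N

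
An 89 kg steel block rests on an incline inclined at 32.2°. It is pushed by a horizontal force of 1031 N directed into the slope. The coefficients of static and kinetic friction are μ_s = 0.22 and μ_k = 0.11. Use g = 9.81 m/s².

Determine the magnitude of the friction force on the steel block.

Resolve perpendicular to the incline: N = m g cos θ + P sin θ = 89×9.81×cos 32.2° + 1031×sin 32.2° = 1288 N.
Parallel to the incline: P cos θ − m g sin θ = 872.4 − 465.2 = 407.2 N; the friction needed to balance this is 407.2 N acting down the slope.
Maximum static friction: μ_s N = 0.22 × 1288 = 283.4 N.
|f_req| = 407.2 > 283.4 N → the steel block slides up the incline; f = μ_k N = 0.11 × 1288 = 142 N.

f ≈ 142 N (down the incline)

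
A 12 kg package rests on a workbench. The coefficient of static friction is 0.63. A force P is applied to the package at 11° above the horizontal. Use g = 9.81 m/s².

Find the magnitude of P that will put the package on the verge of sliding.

P ≈ 67.3 N

N = m g − P sin α (the pull lifts the package).
At impending slip, P cos α = μ_s N = μ_s (m g − P sin α).
Solving: P (cos α + μ_s sin α) = μ_s m g → P = 0.63×118/(cos 11° + 0.63 sin 11°) = 74.2/1.102 = 67.3 N.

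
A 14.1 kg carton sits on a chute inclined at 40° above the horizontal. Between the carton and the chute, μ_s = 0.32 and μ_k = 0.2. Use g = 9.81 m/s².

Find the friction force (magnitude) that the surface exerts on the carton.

Normal force: N = m g cos θ = 14.1 × 9.81 × cos 40° = 106 N.
For equilibrium along the incline, friction must balance the weight component: f = m g sin θ = 88.91 N up the slope.
Maximum static friction available: μ_s N = 0.32 × 106 = 33.91 N.
|88.91| exceeds 33.91 N, so the carton slips down-slope; friction is kinetic, f = μ_k N = 0.2×106 = 21.2 N.

f ≈ 21.2 N (up the incline)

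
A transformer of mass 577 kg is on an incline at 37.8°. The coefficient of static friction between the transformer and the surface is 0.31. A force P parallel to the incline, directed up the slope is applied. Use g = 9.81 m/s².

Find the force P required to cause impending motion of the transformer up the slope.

At impending motion up the slope, friction acts down-slope at its limit: f = μ_s N.
P is parallel to the surface, so N = m g cos θ = 4470 N.
Along the incline: P = m g sin θ + μ_s N = 3470 + 0.31×4470 = 4860 N.

P ≈ 4860 N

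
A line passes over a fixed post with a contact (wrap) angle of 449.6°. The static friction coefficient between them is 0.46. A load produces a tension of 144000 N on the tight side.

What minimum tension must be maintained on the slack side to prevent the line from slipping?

T_min ≈ 3900 N

Capstan equation at impending slip: T_tight/T_slack = e^{μβ}.
β = 449.6° = 7.847 rad; e^{μβ} = e^{0.46×7.847} = 36.95.
T_slack = T_tight / e^{μβ} = 144000 / 36.95 = 3900 N.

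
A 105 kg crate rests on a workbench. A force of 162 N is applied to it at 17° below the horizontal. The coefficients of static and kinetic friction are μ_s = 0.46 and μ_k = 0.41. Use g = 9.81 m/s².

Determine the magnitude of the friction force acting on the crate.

f ≈ 155 N

Vertical equilibrium gives N = m g + P sin α = 1077 N.
For equilibrium, f = P cos α = 162×cos 17° = 154.9 N.
μ_s N = 0.46 × 1077 = 495.6 N.
154.9 ≤ 495.6 N → static; friction equals the required 155 N.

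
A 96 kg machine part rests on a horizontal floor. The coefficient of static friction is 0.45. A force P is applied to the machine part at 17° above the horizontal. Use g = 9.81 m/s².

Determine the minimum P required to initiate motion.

P ≈ 390 N

N = m g − P sin α (the pull lifts the machine part).
At impending slip, P cos α = μ_s N = μ_s (m g − P sin α).
Solving: P (cos α + μ_s sin α) = μ_s m g → P = 0.45×942/(cos 17° + 0.45 sin 17°) = 424/1.088 = 390 N.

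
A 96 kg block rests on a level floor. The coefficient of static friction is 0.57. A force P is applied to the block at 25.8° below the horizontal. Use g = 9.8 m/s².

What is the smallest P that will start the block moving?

N = m g + P sin α (the push presses the block into the level floor).
At impending slip, P cos α = μ_s N = μ_s (m g + P sin α).
Solving: P (cos α − μ_s sin α) = μ_s m g → P = 0.57×941/(cos 25.8° − 0.57 sin 25.8°) = 536/0.6522 = 822 N.

P ≈ 822 N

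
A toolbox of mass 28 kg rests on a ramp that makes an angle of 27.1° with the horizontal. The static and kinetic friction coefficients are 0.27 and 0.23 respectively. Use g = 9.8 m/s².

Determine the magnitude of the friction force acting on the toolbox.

f ≈ 56.2 N (up the incline)

Normal force: N = m g cos θ = 28 × 9.8 × cos 27.1° = 244.3 N.
Along the slope the weight component is m g sin θ = 125 N; friction must supply exactly this, acting up-slope.
The static-friction ceiling is μ_s N = 0.27 × 244.3 = 65.95 N.
Since |125| > 65.95 N, static friction cannot hold it; the toolbox slides down the incline and kinetic friction applies: f = μ_k N = 0.23 × 244.3 = 56.2 N.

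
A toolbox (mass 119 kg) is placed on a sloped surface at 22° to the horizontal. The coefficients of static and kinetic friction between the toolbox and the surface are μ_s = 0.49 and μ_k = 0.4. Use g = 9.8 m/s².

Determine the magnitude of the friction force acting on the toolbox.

f ≈ 437 N (up the incline)

The normal reaction is N = m g cos θ = 1081 N.
For equilibrium along the incline, friction must balance the weight component: f = m g sin θ = 436.9 N up the slope.
The static-friction ceiling is μ_s N = 0.49 × 1081 = 529.8 N.
Since |436.9| ≤ 529.8 N, no slip — friction simply equals what equilibrium demands.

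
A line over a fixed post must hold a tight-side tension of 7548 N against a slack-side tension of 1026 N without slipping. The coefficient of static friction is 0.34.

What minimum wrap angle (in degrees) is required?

β_min ≈ 336°

T₂/T₁ = e^{μβ} → β = ln(T₂/T₁)/μ.
β = ln(7548/1026)/0.34 = 1.996/0.34 = 5.869 rad.
In degrees: β = 5.869 × 180/π = 336°.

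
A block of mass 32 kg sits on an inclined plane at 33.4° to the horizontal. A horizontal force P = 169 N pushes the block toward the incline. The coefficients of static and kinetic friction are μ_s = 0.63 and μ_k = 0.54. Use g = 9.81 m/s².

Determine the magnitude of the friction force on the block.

The horizontal push has a component P sin θ into the surface, so N = m g cos θ + P sin θ = 262.1 + 93.03 = 355.1 N.
Along the incline, the net driving force (taking up-slope positive) is P cos θ − m g sin θ = 141.1 − 172.8 = -31.72 N, so equilibrium requires friction f = 31.72 N (up-slope).
Maximum static friction: μ_s N = 0.63 × 355.1 = 223.7 N.
Since 31.72 N is within the 223.7 N limit, the block stays put and friction is exactly 31.7 N.

f ≈ 31.7 N (up the incline)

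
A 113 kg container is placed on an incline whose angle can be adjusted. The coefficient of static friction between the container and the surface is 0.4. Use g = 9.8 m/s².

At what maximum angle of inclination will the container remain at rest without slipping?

θ_max ≈ 21.8°

At the slip threshold, m g sin θ = μ_s · m g cos θ, so tan θ = μ_s.
θ_max = arctan(0.4) = 21.8°.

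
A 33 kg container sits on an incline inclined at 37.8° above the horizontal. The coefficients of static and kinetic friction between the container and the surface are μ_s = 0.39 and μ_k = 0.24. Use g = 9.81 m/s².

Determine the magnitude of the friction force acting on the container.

f ≈ 61.4 N (up the incline)

Perpendicular to the surface, N = m g cos θ = 33·9.81·cos 37.8° = 255.8 N.
Along the slope the weight component is m g sin θ = 198.4 N; friction must supply exactly this, acting up-slope.
Static friction can supply at most μ_s N = 99.76 N.
Since |198.4| > 99.76 N, static friction cannot hold it; the container slides down the incline and kinetic friction applies: f = μ_k N = 0.24 × 255.8 = 61.4 N.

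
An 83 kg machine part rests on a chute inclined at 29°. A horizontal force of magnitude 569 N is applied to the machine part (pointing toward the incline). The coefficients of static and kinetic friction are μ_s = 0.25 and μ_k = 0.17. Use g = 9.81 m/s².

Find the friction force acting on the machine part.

f ≈ 103 N (down the incline)

Normal direction: N = m g cos θ + P sin θ = 988 N.
Along the incline, the net driving force (taking up-slope positive) is P cos θ − m g sin θ = 497.7 − 394.7 = 102.9 N, so equilibrium requires friction f = -102.9 N (down-slope).
The limit of static friction is μ_s N = 247 N.
Since 102.9 N is within the 247 N limit, the machine part stays put and friction is exactly 103 N.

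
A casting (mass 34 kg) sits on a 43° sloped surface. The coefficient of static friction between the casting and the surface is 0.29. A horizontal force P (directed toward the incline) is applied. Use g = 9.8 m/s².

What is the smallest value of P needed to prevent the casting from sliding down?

P_min ≈ 169 N

The casting tends to slide down (tan θ > μ_s), so at the point of impending slip friction acts up-slope at its limit: f = μ_s N.
Perpendicular to the incline: N = m g cos θ + P sin θ.
Along the incline: P cos θ + μ_s N = m g sin θ, i.e. P cos θ + μ_s (m g cos θ + P sin θ) = m g sin θ.
Solving, P (cos θ + μ_s sin θ) = m g (sin θ − μ_s cos θ), so P = 333×0.4699/0.9291 = 169 N.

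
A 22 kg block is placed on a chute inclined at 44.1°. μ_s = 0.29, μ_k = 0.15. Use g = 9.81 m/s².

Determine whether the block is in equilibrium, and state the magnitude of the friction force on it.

f ≈ 23.2 N

N = m g cos θ = 155 N.
Down-slope weight component: m g sin θ = 150 N.
μ_s N = 44.9 N.
150 > 44.9 N, so it slides; kinetic friction f = μ_k N = 0.15×155 = 23.2 N.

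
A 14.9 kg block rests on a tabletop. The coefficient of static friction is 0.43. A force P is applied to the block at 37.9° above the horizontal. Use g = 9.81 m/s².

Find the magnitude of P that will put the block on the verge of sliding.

N = m g − P sin α (the pull lifts the block).
At impending slip, P cos α = μ_s N = μ_s (m g − P sin α).
Solving: P (cos α + μ_s sin α) = μ_s m g → P = 0.43×146/(cos 37.9° + 0.43 sin 37.9°) = 62.9/1.053 = 59.7 N.

P ≈ 59.7 N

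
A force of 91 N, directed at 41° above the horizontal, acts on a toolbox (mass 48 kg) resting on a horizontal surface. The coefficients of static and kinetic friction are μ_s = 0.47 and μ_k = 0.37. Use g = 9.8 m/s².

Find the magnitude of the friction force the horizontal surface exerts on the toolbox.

Vertical equilibrium gives N = m g − P sin α = 410.7 N.
The horizontal driving force is P cos α = 68.68 N, so equilibrium needs friction f = 68.68 N.
The static-friction limit is μ_s N = 193 N.
Since 68.68 N does not exceed the limit, the toolbox stays at rest and f = 68.7 N.

f ≈ 68.7 N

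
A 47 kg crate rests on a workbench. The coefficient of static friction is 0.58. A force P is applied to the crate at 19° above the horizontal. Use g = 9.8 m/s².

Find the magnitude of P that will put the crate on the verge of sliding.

N = m g − P sin α (the pull lifts the crate).
At impending slip, P cos α = μ_s N = μ_s (m g − P sin α).
Solving: P (cos α + μ_s sin α) = μ_s m g → P = 0.58×461/(cos 19° + 0.58 sin 19°) = 267/1.134 = 236 N.

P ≈ 236 N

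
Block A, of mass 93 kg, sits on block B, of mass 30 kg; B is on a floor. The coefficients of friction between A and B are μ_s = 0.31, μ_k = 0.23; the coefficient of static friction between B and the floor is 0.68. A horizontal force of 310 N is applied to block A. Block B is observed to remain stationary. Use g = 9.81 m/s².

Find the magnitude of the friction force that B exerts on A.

f ≈ 210 N

Between the blocks, N₁ = m_A g = 912.3 N.
Maximum static friction on A from B: μ_s N₁ = 0.31×912.3 = 282.8 N.
P = 310 N exceeds that limit, so A slips over B and the interface friction becomes kinetic: f₁ = μ_k N₁ = 0.23×912.3 = 210 N.
B experiences an equal 210 N forward from A (third law). B is in equilibrium, so the floor supplies f₂ = 210 N of static friction (limit μ_s(m_A+m_B)g = 820.5 N, not exceeded).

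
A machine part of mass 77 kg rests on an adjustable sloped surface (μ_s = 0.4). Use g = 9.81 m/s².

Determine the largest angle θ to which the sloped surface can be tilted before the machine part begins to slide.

θ_max ≈ 21.8°

At the slip threshold, m g sin θ = μ_s · m g cos θ, so tan θ = μ_s.
θ_max = arctan(0.4) = 21.8°.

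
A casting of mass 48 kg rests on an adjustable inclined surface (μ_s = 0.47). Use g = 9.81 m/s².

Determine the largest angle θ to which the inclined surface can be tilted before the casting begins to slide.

At the slip threshold, m g sin θ = μ_s · m g cos θ, so tan θ = μ_s.
θ_max = arctan(0.47) = 25.2°.

θ_max ≈ 25.2°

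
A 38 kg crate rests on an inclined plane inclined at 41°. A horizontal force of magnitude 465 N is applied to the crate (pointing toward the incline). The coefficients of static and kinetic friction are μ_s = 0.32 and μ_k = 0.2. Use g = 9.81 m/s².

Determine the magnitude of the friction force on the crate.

f ≈ 106 N (down the incline)

The horizontal push has a component P sin θ into the surface, so N = m g cos θ + P sin θ = 281.3 + 305.1 = 586.4 N.
Along the incline, the net driving force (taking up-slope positive) is P cos θ − m g sin θ = 350.9 − 244.6 = 106.4 N, so equilibrium requires friction f = -106.4 N (down-slope).
The limit of static friction is μ_s N = 187.7 N.
Since 106.4 N is within the 187.7 N limit, the crate stays put and friction is exactly 106 N.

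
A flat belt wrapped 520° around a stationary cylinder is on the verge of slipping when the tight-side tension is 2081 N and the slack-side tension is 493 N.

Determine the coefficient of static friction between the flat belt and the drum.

μ ≈ 0.159

T₂/T₁ = e^{μβ} → μ = ln(T₂/T₁)/β.
β = 520° = 9.076 rad.
μ = ln(2081/493)/9.076 = ln(4.221)/9.076 = 0.159.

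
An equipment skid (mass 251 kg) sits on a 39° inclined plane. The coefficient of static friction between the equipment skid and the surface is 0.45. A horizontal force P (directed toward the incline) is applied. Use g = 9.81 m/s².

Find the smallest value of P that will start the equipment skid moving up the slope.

P ≈ 4880 N

At impending motion up the slope, friction acts down-slope at its limit: f = μ_s N.
Perpendicular to the incline: N = m g cos θ + P sin θ.
Along the incline: P cos θ = m g sin θ + μ_s N = m g sin θ + μ_s (m g cos θ + P sin θ).
Solving, P (cos θ − μ_s sin θ) = m g (sin θ + μ_s cos θ), so P = 251×9.81×(sin 39° + 0.45 cos 39°)/(cos 39° − 0.45 sin 39°) = 2460×0.979/0.494 = 4880 N.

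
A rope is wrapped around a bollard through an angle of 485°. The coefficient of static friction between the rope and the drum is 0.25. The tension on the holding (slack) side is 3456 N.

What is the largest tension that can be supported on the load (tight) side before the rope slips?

At impending slip the capstan equation gives T₂/T₁ = e^{μβ} with β in radians.
β = 485° × π/180 = 8.465 rad.
e^{μβ} = e^{0.25×8.465} = 8.3.
T₂ = T₁ · e^{μβ} = 3456 × 8.3 = 28700 N.

T_max ≈ 28700 N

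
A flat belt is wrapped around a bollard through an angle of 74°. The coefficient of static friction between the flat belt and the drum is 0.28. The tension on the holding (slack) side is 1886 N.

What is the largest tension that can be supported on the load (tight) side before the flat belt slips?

At impending slip the capstan equation gives T₂/T₁ = e^{μβ} with β in radians.
β = 74° × π/180 = 1.292 rad.
e^{μβ} = e^{0.28×1.292} = 1.436.
T₂ = T₁ · e^{μβ} = 1886 × 1.436 = 2710 N.

T_max ≈ 2710 N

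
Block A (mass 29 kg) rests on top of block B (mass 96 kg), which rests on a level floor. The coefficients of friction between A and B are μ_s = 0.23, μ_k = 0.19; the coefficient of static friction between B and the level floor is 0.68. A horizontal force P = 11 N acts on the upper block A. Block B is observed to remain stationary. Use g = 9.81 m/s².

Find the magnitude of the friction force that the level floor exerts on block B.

Normal force at the A–B interface: N₁ = m_A g = 284.5 N.
Maximum static friction on A from B: μ_s N₁ = 0.23×284.5 = 65.43 N.
Since P = 11 N ≤ 65.43 N, A does not slip on B; friction on A equals P = 11 N.
B experiences an equal 11 N forward from A (third law). B is in equilibrium, so the floor supplies f₂ = 11 N of static friction (limit μ_s(m_A+m_B)g = 833.9 N, not exceeded).

f ≈ 11 N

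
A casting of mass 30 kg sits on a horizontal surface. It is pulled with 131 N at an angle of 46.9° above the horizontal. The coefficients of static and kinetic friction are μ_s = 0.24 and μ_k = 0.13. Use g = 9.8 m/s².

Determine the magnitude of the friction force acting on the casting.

f ≈ 25.8 N

Vertical equilibrium gives N = m g − P sin α = 198.3 N.
The horizontal driving force is P cos α = 89.51 N, so equilibrium needs friction f = 89.51 N.
The static-friction limit is μ_s N = 47.6 N.
89.51 > 47.6 N → the casting slides; f = μ_k N = 0.13×198.3 = 25.8 N.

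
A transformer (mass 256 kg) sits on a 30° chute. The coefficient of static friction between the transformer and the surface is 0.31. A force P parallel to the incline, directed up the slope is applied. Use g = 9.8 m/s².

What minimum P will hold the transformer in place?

The transformer tends to slide down (tan θ > μ_s), so at the point of impending slip friction acts up-slope at its limit: f = μ_s N.
P is parallel to the surface, so N = m g cos θ = 2170 N.
Along the incline: P + μ_s N = m g sin θ, so P = 1250 − 0.31×2170 = 581 N.

P_min ≈ 581 N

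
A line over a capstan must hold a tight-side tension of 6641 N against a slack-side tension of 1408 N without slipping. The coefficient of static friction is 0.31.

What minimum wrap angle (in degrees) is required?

T₂/T₁ = e^{μβ} → β = ln(T₂/T₁)/μ.
β = ln(6641/1408)/0.31 = 1.551/0.31 = 5.004 rad.
In degrees: β = 5.004 × 180/π = 287°.

β_min ≈ 287°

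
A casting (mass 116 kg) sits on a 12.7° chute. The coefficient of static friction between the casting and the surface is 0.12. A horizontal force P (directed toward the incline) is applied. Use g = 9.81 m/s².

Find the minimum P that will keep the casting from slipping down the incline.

The casting tends to slide down (tan θ > μ_s), so at the point of impending slip friction acts up-slope at its limit: f = μ_s N.
Perpendicular to the incline: N = m g cos θ + P sin θ.
Along the incline: P cos θ + μ_s N = m g sin θ, i.e. P cos θ + μ_s (m g cos θ + P sin θ) = m g sin θ.
Solving, P (cos θ + μ_s sin θ) = m g (sin θ − μ_s cos θ), so P = 1140×0.1028/1.002 = 117 N.

P_min ≈ 117 N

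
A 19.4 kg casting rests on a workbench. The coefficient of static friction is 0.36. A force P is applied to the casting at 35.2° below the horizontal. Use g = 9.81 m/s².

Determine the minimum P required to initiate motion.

P ≈ 112 N

N = m g + P sin α (the push presses the casting into the workbench).
At impending slip, P cos α = μ_s N = μ_s (m g + P sin α).
Solving: P (cos α − μ_s sin α) = μ_s m g → P = 0.36×190/(cos 35.2° − 0.36 sin 35.2°) = 68.5/0.6096 = 112 N.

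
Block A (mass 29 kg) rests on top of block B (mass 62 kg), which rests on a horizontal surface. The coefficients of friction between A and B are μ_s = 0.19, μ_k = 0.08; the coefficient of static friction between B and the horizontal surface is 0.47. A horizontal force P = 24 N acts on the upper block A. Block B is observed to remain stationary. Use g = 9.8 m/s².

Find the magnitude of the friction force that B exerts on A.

Between the blocks, N₁ = m_A g = 284.2 N.
Maximum static friction on A from B: μ_s N₁ = 0.19×284.2 = 54 N.
P = 24 N is within that limit, so A and B move together (both at rest); the A–B friction is simply f₁ = P = 24 N.
By Newton's third law B feels 24 N forward from A. With B stationary, the floor's static friction on B balances it: f₂ = 24 N (well within μ_s(m_A+m_B)g = 419.1 N).

f ≈ 24 N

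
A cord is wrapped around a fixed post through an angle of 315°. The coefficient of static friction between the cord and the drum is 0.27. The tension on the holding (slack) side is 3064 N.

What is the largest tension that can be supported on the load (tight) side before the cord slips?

T_max ≈ 13500 N

At impending slip the capstan equation gives T₂/T₁ = e^{μβ} with β in radians.
β = 315° × π/180 = 5.498 rad.
e^{μβ} = e^{0.27×5.498} = 4.412.
T₂ = T₁ · e^{μβ} = 3064 × 4.412 = 13500 N.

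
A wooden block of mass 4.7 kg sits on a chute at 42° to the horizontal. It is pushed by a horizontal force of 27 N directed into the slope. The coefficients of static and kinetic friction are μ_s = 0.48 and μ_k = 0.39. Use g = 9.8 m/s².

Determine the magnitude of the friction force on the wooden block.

f ≈ 10.8 N (up the incline)

Resolve perpendicular to the incline: N = m g cos θ + P sin θ = 4.7×9.8×cos 42° + 27×sin 42° = 52.3 N.
Parallel to the incline: P cos θ − m g sin θ = 20.06 − 30.82 = -10.76 N; the friction needed to balance this is 10.76 N acting up the slope.
Maximum static friction: μ_s N = 0.48 × 52.3 = 25.1 N.
Since 10.76 N is within the 25.1 N limit, the wooden block stays put and friction is exactly 10.8 N.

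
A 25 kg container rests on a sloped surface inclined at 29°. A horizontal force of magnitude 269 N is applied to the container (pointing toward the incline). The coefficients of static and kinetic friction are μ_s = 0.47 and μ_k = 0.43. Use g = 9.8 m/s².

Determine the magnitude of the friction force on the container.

The horizontal push has a component P sin θ into the surface, so N = m g cos θ + P sin θ = 214.3 + 130.4 = 344.7 N.
Parallel to the incline: P cos θ − m g sin θ = 235.3 − 118.8 = 116.5 N; the friction needed to balance this is 116.5 N acting down the slope.
Maximum static friction: μ_s N = 0.47 × 344.7 = 162 N.
|f_req| = 116.5 ≤ 162 N → the container is in equilibrium; friction equals the required value.

f ≈ 116 N (down the incline)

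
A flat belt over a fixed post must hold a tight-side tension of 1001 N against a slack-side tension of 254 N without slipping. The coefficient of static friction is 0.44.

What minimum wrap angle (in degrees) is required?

β_min ≈ 179°

T₂/T₁ = e^{μβ} → β = ln(T₂/T₁)/μ.
β = ln(1001/254)/0.44 = 1.371/0.44 = 3.117 rad.
In degrees: β = 3.117 × 180/π = 179°.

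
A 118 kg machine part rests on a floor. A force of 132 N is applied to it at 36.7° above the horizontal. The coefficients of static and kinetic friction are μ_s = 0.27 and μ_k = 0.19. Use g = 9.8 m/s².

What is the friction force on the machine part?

f ≈ 106 N

Vertical equilibrium gives N = m g − P sin α = 1078 N.
Horizontally, friction must balance P cos α = 105.8 N.
The static-friction limit is μ_s N = 290.9 N.
105.8 ≤ 290.9 N → static; friction equals the required 106 N.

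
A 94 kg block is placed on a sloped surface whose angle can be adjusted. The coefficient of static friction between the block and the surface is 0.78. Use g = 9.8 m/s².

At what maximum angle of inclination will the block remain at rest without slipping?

At the slip threshold, m g sin θ = μ_s · m g cos θ, so tan θ = μ_s.
θ_max = arctan(0.78) = 38°.

θ_max ≈ 38°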